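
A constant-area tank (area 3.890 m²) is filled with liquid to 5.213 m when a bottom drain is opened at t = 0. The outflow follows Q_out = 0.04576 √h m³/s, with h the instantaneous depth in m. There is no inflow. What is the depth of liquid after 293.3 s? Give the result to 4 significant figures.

0.3115 m

A dh/dt = −Q_out = −0.04576 √h.
Separate and integrate: 2(√h − √h₀) = −(0.04576/A) t.
√h = √5.213 − 0.04576·293.3/(2·3.890) = 2.28320 − 1.72512 = 0.558083.
h = 0.558083² = 0.311456 m.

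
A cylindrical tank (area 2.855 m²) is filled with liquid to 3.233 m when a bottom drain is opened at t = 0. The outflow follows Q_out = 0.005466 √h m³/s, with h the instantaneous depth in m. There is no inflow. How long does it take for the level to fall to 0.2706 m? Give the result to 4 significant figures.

A dh/dt = −Q_out = −0.005466 √h.
This is separable: 2 d(√h)/dt = −0.005466/A, so √h = √h₀ − (0.005466/(2A)) t.
t = 2A(√h₀ − √h)/0.005466 = 2·2.855·(√3.233 − √0.2706)/0.005466
  = 5.71000 × (1.79805 − 0.520192) / 0.005466 = 1334.91 s.

1335 s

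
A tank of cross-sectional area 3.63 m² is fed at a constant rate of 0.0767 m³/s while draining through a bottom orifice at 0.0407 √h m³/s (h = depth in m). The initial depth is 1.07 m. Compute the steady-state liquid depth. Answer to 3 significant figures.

A dh/dt = Q_in − 0.0407 √h. Steady state requires inflow = outflow:
Q_in = 0.0407 √h_ss ⇒ √h_ss = 0.0767/0.0407 = 1.8845.
h_ss = 1.8845² = 3.5514 m. (Since h₀ = 1.07 m < h_ss, the level will rise toward this value.)

3.55 m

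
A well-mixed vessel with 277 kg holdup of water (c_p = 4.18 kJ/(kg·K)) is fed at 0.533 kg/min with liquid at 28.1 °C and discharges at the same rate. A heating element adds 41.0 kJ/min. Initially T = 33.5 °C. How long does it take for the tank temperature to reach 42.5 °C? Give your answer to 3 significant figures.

612 min

Heat balance on the well-mixed liquid: M c_p dT/dt = ṁ c_p (T_in − T) + 41.0.
τ = M/ṁ = 519.70 min; T_ss = T_in + Q̇/(ṁ c_p) = 46.503 °C.
T(t) = T_ss + (T₀ − T_ss) e^(−t/τ). Set T = 42.5:
e^(−t/τ) = (42.5 − 46.503)/(33.5 − 46.503) = 0.30783
t = −519.70 · ln(0.30783) = 612.31 min.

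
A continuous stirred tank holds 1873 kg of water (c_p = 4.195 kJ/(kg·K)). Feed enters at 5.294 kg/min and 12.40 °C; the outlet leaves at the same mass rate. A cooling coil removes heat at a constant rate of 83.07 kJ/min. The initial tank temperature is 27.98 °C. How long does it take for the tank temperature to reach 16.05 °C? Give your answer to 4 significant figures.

340.0 min

M c_p dT/dt = ṁ c_p (T_in − T) − Q̇.
τ = M/ṁ = 353.797 min; T_ss = T_in − Q̇/(ṁ c_p) = 8.65951 °C.
T(t) = T_ss + (T₀ − T_ss) e^(−t/τ). Set T = 16.05:
e^(−t/τ) = (16.05 − 8.65951)/(27.98 − 8.65951) = 0.382521
t = −353.797 · ln(0.382521) = 339.989 min.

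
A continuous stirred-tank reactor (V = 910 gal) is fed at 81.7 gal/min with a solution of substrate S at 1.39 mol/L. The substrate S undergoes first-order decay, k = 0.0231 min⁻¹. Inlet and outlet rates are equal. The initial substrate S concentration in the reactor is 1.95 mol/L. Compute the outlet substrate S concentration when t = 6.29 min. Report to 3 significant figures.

Species balance: V dC/dt = Q C_in − Q C − k V C.
This is linear with rate a = Q/V + k = 0.11288 min⁻¹.
C_ss = Q C_in/(Q + kV) = 1.1055 mol/L; C(t) = C_ss + (C₀ − C_ss) e^(−a t).
C(6.29) = 1.1055 + (0.84445)·e^(−0.11288·6.29) = 1.1055 + (0.84445)·0.49164 = 1.5207 mol/L.

1.52 mol/L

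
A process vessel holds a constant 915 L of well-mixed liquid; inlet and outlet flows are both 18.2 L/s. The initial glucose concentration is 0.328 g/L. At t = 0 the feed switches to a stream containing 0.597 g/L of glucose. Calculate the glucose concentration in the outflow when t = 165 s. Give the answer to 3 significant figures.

0.587 g/L

Transient balance on the dissolved component: V dC/dt = Q(C_in − C).
So dC/dt = (C_in − C)/τ with τ = V/Q = 915/18.2 = 50.275 s.
C approaches C_in exponentially: C(t) = C_in + (C₀ − C_in) e^(−t/τ).
C(165) = 0.597 + (0.328 − 0.597)·e^(−165/50.275) = 0.597 + (-0.26900)·0.037554 = 0.58690 g/L.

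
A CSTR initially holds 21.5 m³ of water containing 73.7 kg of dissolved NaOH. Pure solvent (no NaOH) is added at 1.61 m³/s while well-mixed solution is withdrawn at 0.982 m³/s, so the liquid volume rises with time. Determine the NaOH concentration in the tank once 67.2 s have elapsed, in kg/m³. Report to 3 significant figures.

0.212 kg/m³

Total volume: dV/dt = Q_in − Q_out = 0.62800 m³/s, so V(t) = 21.5 + 0.62800 t and V(67.2) = 63.702 m³.
Solute balance: dm/dt = 0 − Q_out C = −Q_out m/V(t).
Separate: dm/m = −Q_out dt/V(t) ⇒ ln(m/m₀) = −(Q_out/(Q_in−Q_out)) ln(V/V₀).
m = m₀ (V₀/V)^(Q_out/(Q_in−Q_out)) = 73.7 × (21.5/63.702)^(1.5637) = 13.485 kg.
C = m/V = 13.485/63.702 = 0.21169 kg/m³.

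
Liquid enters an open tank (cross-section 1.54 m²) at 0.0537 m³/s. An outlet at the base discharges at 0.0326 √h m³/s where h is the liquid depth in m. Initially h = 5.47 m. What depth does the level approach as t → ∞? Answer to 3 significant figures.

2.71 m

A dh/dt = Q_in − 0.0326 √h. Steady state requires inflow = outflow:
Q_in = 0.0326 √h_ss ⇒ √h_ss = 0.0537/0.0326 = 1.6472.
h_ss = 1.6472² = 2.7134 m. (Since h₀ = 5.47 m > h_ss, the level will fall toward this value.)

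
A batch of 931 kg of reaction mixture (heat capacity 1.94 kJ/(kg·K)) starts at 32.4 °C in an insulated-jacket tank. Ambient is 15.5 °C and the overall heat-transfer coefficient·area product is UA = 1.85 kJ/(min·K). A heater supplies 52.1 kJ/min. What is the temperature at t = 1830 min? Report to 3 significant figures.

Lumped-capacitance energy balance: M c_p dT/dt = UA(T_amb − T) + Q̇.
dT/dt = (T_ss − T)/τ with T_ss = T_amb + Q̇/UA = 15.5 + 52.1/1.85 = 43.662 °C, τ = M c_p/UA = 931·1.94/1.85 = 976.29 min.
Solution: T(t) = T_ss + (T₀ − T_ss) e^(−t/τ).
T(1830) = 43.662 + (-11.262)·0.15344 = 41.934 °C.

41.9 °C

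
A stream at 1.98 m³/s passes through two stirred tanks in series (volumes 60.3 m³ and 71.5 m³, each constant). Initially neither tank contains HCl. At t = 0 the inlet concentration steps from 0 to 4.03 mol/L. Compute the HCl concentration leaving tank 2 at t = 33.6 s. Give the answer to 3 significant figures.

Time constants: τᵢ = Vᵢ/Q for each well-mixed tank.
τ₁ = 60.3/1.98 = 30.455 s; τ₂ = 71.5/1.98 = 36.111 s.
Tank 1: C₁ = C_in(1 − e^(−t/τ₁)). Tank 2 (τ₁ ≠ τ₂): C₂ = C_in[1 − (τ₁ e^(−t/τ₁) − τ₂ e^(−t/τ₂))/(τ₁ − τ₂)].
At t = 33.6: e^(−t/τ₁) = 0.33178, e^(−t/τ₂) = 0.39437.
C₂ = 4.03·[1 − (30.455·0.33178 − 36.111·0.39437)/(-5.6566)] = 4.03·0.26864 = 1.0826 mol/L.

1.08 mol/L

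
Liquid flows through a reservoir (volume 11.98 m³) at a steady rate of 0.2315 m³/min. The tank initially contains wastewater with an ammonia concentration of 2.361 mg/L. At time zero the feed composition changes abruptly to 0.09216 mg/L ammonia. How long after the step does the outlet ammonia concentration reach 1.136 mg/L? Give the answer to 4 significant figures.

40.18 min

Species balance: V dC/dt = Q(C_in − C) ⇒ τ = V/Q = 51.7495 min.
C(t) = C_in + (C₀ − C_in) e^(−t/τ). Set C = 1.136 and solve for t:
e^(−t/τ) = (C − C_in)/(C₀ − C_in) = (1.136 − 0.09216)/(2.361 − 0.09216) = 0.460077
t = −τ ln(…) = 51.7495 × 0.776362 = 40.1763 min.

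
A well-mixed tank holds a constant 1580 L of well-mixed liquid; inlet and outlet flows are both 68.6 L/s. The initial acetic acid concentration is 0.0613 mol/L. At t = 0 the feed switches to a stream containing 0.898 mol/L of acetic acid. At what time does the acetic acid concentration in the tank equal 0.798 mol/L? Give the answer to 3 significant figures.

48.9 s

Mass balance on the solute (V constant): V dC/dt = Q(C_in − C), so τ = V/Q = 23.032 s.
C(t) = C_in + (C₀ − C_in) e^(−t/τ). Set C = 0.798 and solve for t:
e^(−t/τ) = (C − C_in)/(C₀ − C_in) = (0.798 − 0.898)/(0.0613 − 0.898) = 0.11952
t = −τ ln(…) = 23.032 × 2.1243 = 48.927 s.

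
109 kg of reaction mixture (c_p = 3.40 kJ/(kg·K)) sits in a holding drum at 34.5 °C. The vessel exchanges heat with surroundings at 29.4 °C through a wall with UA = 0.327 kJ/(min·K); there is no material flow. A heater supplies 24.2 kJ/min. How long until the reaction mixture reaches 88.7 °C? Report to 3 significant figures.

1750 min

Lumped-capacitance energy balance: M c_p dT/dt = UA(T_amb − T) + Q̇.
τ = M c_p/UA = 1133.3 min; T_ss = T_amb + Q̇/UA = 29.4 + 24.2/0.327 = 103.41 °C.
T(t) = T_ss + (T₀ − T_ss)e^(−t/τ); set T = 88.7:
t = −τ ln[(T − T_ss)/(T₀ − T_ss)] = −1133.3 · ln(0.21342) = 1750.4 min.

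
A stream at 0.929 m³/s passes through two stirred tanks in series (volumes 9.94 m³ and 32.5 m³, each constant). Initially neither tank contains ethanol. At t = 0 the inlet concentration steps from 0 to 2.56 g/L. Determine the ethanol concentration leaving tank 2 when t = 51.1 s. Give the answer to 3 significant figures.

1.71 g/L

Each tank obeys Vᵢ dCᵢ/dt = Q(Cᵢ₋₁ − Cᵢ), so τᵢ = Vᵢ/Q.
τ₁ = 9.94/0.929 = 10.700 s; τ₂ = 32.5/0.929 = 34.984 s.
Solving the cascade with C₁(0)=C₂(0)=0 gives C₂(t) = C_in[1 − (τ₁ e^(−t/τ₁) − τ₂ e^(−t/τ₂))/(τ₁ − τ₂)].
At t = 51.1: e^(−t/τ₁) = 0.0084310, e^(−t/τ₂) = 0.23208.
C₂ = 2.56·[1 − (10.700·0.0084310 − 34.984·0.23208)/(-24.284)] = 2.56·0.66938 = 1.7136 g/L.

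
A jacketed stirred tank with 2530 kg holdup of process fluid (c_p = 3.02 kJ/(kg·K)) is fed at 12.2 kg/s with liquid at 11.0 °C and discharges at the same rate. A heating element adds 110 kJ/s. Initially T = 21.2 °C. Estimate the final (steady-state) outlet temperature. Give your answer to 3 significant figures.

First-law balance (no shaft work): M c_p dT/dt = ṁ c_p (T_in − T) + 110.
At steady state dT/dt = 0 ⇒ T_ss = T_in + Q̇/(ṁ c_p) = 11.0 + 110/(12.2·3.02) = 13.986 °C.

14.0 °C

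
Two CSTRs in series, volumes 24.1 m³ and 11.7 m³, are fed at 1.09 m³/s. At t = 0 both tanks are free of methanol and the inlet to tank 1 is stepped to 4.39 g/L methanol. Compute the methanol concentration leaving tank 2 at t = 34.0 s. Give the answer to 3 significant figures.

2.73 g/L

Time constants: τᵢ = Vᵢ/Q for each well-mixed tank.
τ₁ = 24.1/1.09 = 22.110 s; τ₂ = 11.7/1.09 = 10.734 s.
Solving the cascade with C₁(0)=C₂(0)=0 gives C₂(t) = C_in[1 − (τ₁ e^(−t/τ₁) − τ₂ e^(−t/τ₂))/(τ₁ − τ₂)].
At t = 34.0: e^(−t/τ₁) = 0.21486, e^(−t/τ₂) = 0.042108.
C₂ = 4.39·[1 − (22.110·0.21486 − 10.734·0.042108)/(11.376)] = 4.39·0.62214 = 2.7312 g/L.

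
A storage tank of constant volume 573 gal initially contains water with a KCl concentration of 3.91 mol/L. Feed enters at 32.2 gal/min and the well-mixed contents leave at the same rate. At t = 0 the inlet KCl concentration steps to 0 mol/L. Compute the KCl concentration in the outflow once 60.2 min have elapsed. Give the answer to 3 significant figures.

Unsteady species balance (constant V, well mixed): V dC/dt = Q(C_in − C).
Time constant τ = V/Q = 573/32.2 = 17.795 min.
Solution: C(t) = C_in + (C₀ − C_in) e^(−t/τ).
C(60.2) = 0 + (3.91 − 0)·e^(−60.2/17.795) = 0 + (3.9100)·0.033947 = 0.13273 mol/L.

0.133 mol/L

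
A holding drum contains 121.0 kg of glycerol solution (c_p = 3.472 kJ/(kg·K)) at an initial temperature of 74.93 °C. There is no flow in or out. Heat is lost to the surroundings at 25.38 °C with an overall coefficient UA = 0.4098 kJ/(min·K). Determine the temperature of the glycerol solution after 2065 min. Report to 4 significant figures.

M c_p dT/dt = −UA(T − T_amb).
dT/dt = (T_ss − T)/τ with T_ss = T_amb = 25.3800 °C, τ = M c_p/UA = 121.0·3.472/0.4098 = 1025.16 min.
T approaches T_ss exponentially: T(t) = T_ss + (T₀ − T_ss) e^(−t/τ).
T(2065) = 25.3800 + (49.5500)·0.133412 = 31.9906 °C.

31.99 °C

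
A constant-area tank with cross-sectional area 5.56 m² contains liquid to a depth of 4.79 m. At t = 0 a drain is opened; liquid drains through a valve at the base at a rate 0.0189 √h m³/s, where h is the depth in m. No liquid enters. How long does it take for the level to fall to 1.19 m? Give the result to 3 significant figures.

646 s

With no inflow, A dh/dt = −0.0189 √h.
This is separable: 2 d(√h)/dt = −0.0189/A, so √h = √h₀ − (0.0189/(2A)) t.
t = 2A(√h₀ − √h)/0.0189 = 2·5.56·(√4.79 − √1.19)/0.0189
  = 11.120 × (2.1886 − 1.0909) / 0.0189 = 645.86 s.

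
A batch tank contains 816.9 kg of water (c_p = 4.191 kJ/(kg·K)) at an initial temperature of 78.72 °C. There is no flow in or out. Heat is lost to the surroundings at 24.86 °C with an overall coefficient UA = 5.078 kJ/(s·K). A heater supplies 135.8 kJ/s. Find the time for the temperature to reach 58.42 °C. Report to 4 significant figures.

Lumped-capacitance energy balance: M c_p dT/dt = UA(T_amb − T) + Q̇.
τ = M c_p/UA = 674.208 s; T_ss = T_amb + Q̇/UA = 24.86 + 135.8/5.078 = 51.6028 °C.
T(t) = T_ss + (T₀ − T_ss)e^(−t/τ); set T = 58.42:
t = −τ ln[(T − T_ss)/(T₀ − T_ss)] = −674.208 · ln(0.251397) = 930.893 s.

930.9 s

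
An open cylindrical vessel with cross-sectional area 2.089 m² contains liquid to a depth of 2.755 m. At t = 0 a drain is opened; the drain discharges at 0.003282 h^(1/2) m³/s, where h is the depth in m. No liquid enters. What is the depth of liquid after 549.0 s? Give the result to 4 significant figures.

Volume balance on the tank: A dh/dt = −0.003282 √h.
∫ h^(−1/2) dh = −(0.003282/A) ∫ dt, giving 2√h = 2√h₀ − (0.003282/A) t.
√h = √2.755 − 0.003282·549.0/(2·2.089) = 1.65982 − 0.431263 = 1.22856.
h = 1.22856² = 1.50935 m.

1.509 m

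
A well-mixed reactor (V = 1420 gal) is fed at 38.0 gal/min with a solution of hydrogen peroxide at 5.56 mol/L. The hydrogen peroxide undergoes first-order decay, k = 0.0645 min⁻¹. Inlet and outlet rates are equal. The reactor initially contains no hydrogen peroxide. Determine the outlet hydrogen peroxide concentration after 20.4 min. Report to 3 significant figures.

V dC/dt = Q(C_in − C) − k V C.
dC/dt = (Q/V) C_in − (Q/V + k) C; effective rate a = Q/V + k = 0.026761 + 0.0645 = 0.091261 min⁻¹.
C_ss = Q C_in/(Q + kV) = 1.6304 mol/L; C(t) = C_ss + (C₀ − C_ss) e^(−a t).
C(20.4) = 1.6304 + (-1.6304)·e^(−0.091261·20.4) = 1.6304 + (-1.6304)·0.15541 = 1.3770 mol/L.

1.38 mol/L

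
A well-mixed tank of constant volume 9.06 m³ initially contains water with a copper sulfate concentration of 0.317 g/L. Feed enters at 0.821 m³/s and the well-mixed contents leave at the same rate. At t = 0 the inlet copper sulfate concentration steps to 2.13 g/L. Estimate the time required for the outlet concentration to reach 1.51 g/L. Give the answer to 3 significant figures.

11.8 s

Unsteady species balance (constant V, well mixed): V dC/dt = Q(C_in − C), so τ = V/Q = 11.035 s.
C(t) = C_in + (C₀ − C_in) e^(−t/τ). Set C = 1.51 and solve for t:
e^(−t/τ) = (C − C_in)/(C₀ − C_in) = (1.51 − 2.13)/(0.317 − 2.13) = 0.34197
t = −τ ln(…) = 11.035 × 1.0730 = 11.841 s.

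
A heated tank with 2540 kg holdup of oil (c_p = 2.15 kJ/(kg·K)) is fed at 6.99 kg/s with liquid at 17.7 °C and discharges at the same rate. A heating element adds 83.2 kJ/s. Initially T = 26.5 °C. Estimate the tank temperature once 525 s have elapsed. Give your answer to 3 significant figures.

24.0 °C

Heat balance on the well-mixed liquid: M c_p dT/dt = ṁ c_p (T_in − T) + 83.2.
Rearrange: dT/dt = (T_ss − T)/τ with τ = M/ṁ = 363.38 s and T_ss = T_in + Q̇/(ṁ c_p) = 23.236 °C.
T approaches T_ss exponentially: T(t) = T_ss + (T₀ − T_ss) e^(−t/τ).
T(525) = 23.236 + (3.2639)·e^(−525/363.38) = 23.236 + (3.2639)·0.23580 = 24.006 °C.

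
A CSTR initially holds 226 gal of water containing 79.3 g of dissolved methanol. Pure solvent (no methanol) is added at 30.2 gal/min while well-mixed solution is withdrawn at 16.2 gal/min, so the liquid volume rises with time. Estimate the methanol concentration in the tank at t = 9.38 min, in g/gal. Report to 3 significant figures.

Let m(t) be the amount of methanol. Volume: V(t) = V₀ + (Q_in − Q_out) t = 226 + 14.000 t; V(9.38) = 357.32 gal.
No methanol enters, so dm/dt = −Q_out · (m/V).
Separate: dm/m = −Q_out dt/V(t) ⇒ ln(m/m₀) = −(Q_out/(Q_in−Q_out)) ln(V/V₀).
m = m₀ (V₀/V)^(Q_out/(Q_in−Q_out)) = 79.3 × (226/357.32)^(1.1571) = 46.672 g.
C = m/V = 46.672/357.32 = 0.13062 g/gal.

0.131 g/gal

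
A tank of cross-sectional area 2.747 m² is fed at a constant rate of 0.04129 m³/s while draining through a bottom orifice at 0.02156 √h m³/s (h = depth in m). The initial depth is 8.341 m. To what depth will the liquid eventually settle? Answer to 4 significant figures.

A dh/dt = Q_in − 0.02156 √h. Steady state requires inflow = outflow:
Q_in = 0.02156 √h_ss ⇒ √h_ss = 0.04129/0.02156 = 1.91512.
h_ss = 1.91512² = 3.66769 m. (Since h₀ = 8.341 m > h_ss, the level will fall toward this value.)

3.668 m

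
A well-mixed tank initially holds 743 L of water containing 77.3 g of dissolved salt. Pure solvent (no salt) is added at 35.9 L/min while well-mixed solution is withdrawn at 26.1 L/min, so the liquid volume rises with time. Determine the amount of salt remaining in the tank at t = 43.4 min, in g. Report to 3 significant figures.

23.2 g

Total volume: dV/dt = Q_in − Q_out = 9.8000 L/min, so V(t) = 743 + 9.8000 t and V(43.4) = 1168.3 L.
Species balance (pure solvent in): dm/dt = −Q_out · m/V(t).
Separate: dm/m = −Q_out dt/V(t) ⇒ ln(m/m₀) = −(Q_out/(Q_in−Q_out)) ln(V/V₀).
m = m₀ (V₀/V)^(Q_out/(Q_in−Q_out)) = 77.3 × (743/1168.3)^(2.6633) = 23.155 g.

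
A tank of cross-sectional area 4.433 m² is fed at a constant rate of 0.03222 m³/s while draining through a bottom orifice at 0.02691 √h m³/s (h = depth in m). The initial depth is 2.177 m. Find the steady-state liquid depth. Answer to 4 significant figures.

1.434 m

Level balance: A dh/dt = 0.03222 − 0.02691 √h. Setting dh/dt = 0:
Q_in = 0.02691 √h_ss ⇒ √h_ss = 0.03222/0.02691 = 1.19732.
h_ss = 1.19732² = 1.43359 m. (Since h₀ = 2.177 m > h_ss, the level will fall toward this value.)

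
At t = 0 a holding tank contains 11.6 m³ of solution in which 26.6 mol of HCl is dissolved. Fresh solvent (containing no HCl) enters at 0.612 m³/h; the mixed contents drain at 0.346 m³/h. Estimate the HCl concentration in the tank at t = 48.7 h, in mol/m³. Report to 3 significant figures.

0.408 mol/m³

Total volume: dV/dt = Q_in − Q_out = 0.26600 m³/h, so V(t) = 11.6 + 0.26600 t and V(48.7) = 24.554 m³.
No HCl enters, so dm/dt = −Q_out · (m/V).
dm/m = −Q_out dt/(V₀ + 0.26600 t); integrating gives ln(m/m₀) = −(Q_out/(Q_in−Q_out)) ln(V/V₀).
m = m₀ (V₀/V)^(Q_out/(Q_in−Q_out)) = 26.6 × (11.6/24.554)^(1.3008) = 10.029 mol.
C = m/V = 10.029/24.554 = 0.40845 mol/m³.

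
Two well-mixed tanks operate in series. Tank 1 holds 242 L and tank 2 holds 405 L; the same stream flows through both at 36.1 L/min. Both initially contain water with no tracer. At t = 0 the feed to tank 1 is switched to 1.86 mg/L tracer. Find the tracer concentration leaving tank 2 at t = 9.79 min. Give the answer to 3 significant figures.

Time constants: τᵢ = Vᵢ/Q for each well-mixed tank.
τ₁ = 242/36.1 = 6.7036 min; τ₂ = 405/36.1 = 11.219 min.
Solving the cascade with C₁(0)=C₂(0)=0 gives C₂(t) = C_in[1 − (τ₁ e^(−t/τ₁) − τ₂ e^(−t/τ₂))/(τ₁ − τ₂)].
At t = 9.79: e^(−t/τ₁) = 0.23214, e^(−t/τ₂) = 0.41785.
C₂ = 1.86·[1 − (6.7036·0.23214 − 11.219·0.41785)/(-4.5152)] = 1.86·0.30644 = 0.56998 mg/L.

0.570 mg/L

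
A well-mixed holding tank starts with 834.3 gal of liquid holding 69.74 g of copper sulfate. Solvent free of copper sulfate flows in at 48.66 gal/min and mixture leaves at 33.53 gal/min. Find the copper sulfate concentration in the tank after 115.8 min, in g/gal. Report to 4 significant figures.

0.002197 g/gal

Let m(t) be the amount of copper sulfate. Volume: V(t) = V₀ + (Q_in − Q_out) t = 834.3 + 15.1300 t; V(115.8) = 2586.35 gal.
No copper sulfate enters, so dm/dt = −Q_out · (m/V).
Separate: dm/m = −Q_out dt/V(t) ⇒ ln(m/m₀) = −(Q_out/(Q_in−Q_out)) ln(V/V₀).
m = m₀ (V₀/V)^(Q_out/(Q_in−Q_out)) = 69.74 × (834.3/2586.35)^(2.21613) = 5.68268 g.
C = m/V = 5.68268/2586.35 = 0.00219718 g/gal.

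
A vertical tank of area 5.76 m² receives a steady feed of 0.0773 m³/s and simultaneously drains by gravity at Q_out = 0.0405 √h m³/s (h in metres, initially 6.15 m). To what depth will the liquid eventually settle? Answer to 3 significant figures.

A dh/dt = Q_in − 0.0405 √h. Steady state requires inflow = outflow:
Q_in = 0.0405 √h_ss ⇒ √h_ss = 0.0773/0.0405 = 1.9086.
h_ss = 1.9086² = 3.6429 m. (Since h₀ = 6.15 m > h_ss, the level will fall toward this value.)

3.64 m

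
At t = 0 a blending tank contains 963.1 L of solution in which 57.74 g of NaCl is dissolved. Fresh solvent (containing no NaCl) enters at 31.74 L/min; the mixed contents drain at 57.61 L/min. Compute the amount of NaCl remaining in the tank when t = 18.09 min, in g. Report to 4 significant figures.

13.12 g

Let m(t) be the amount of NaCl. Volume: V(t) = V₀ + (Q_in − Q_out) t = 963.1 − 25.8700 t; V(18.09) = 495.112 L.
Solute balance: dm/dt = 0 − Q_out C = −Q_out m/V(t).
Separate: dm/m = −Q_out dt/V(t) ⇒ ln(m/m₀) = −(Q_out/(Q_in−Q_out)) ln(V/V₀).
m = m₀ (V₀/V)^(Q_out/(Q_in−Q_out)) = 57.74 × (963.1/495.112)^(-2.22690) = 13.1212 g.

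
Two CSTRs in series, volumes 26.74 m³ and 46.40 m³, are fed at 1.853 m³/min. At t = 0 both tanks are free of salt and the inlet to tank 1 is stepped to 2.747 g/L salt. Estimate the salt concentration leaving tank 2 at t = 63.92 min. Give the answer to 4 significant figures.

Time constants: τᵢ = Vᵢ/Q for each well-mixed tank.
τ₁ = 26.74/1.853 = 14.4307 min; τ₂ = 46.40/1.853 = 25.0405 min.
Solving the cascade with C₁(0)=C₂(0)=0 gives C₂(t) = C_in[1 − (τ₁ e^(−t/τ₁) − τ₂ e^(−t/τ₂))/(τ₁ − τ₂)].
At t = 63.92: e^(−t/τ₁) = 0.0119209, e^(−t/τ₂) = 0.0778737.
C₂ = 2.747·[1 − (14.4307·0.0119209 − 25.0405·0.0778737)/(-10.6098)] = 2.747·0.832423 = 2.28666 g/L.

2.287 g/L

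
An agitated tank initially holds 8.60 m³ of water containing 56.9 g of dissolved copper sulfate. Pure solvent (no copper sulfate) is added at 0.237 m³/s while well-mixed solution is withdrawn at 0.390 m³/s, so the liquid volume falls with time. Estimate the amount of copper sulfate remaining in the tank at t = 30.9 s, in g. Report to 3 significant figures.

Total volume: dV/dt = Q_in − Q_out = -0.15300 m³/s, so V(t) = 8.60 − 0.15300 t and V(30.9) = 3.8723 m³.
No copper sulfate enters, so dm/dt = −Q_out · (m/V).
dm/m = −Q_out dt/(V₀ − 0.15300 t); integrating gives ln(m/m₀) = −(Q_out/(Q_in−Q_out)) ln(V/V₀).
m = m₀ (V₀/V)^(Q_out/(Q_in−Q_out)) = 56.9 × (8.60/3.8723)^(-2.5490) = 7.4439 g.

7.44 g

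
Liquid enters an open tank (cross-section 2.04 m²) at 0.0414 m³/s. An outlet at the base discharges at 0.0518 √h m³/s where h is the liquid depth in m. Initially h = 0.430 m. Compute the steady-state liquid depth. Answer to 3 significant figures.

A dh/dt = Q_in − 0.0518 √h. Steady state requires inflow = outflow:
Q_in = 0.0518 √h_ss ⇒ √h_ss = 0.0414/0.0518 = 0.79923.
h_ss = 0.79923² = 0.63877 m. (Since h₀ = 0.430 m < h_ss, the level will rise toward this value.)

0.639 m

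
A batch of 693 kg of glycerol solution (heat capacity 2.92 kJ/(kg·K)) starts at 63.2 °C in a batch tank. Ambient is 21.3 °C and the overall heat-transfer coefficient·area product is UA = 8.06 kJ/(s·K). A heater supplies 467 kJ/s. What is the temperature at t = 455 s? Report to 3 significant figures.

Heat balance on the well-mixed liquid: M c_p dT/dt = −UA(T − T_amb) + Q̇.
dT/dt = (T_ss − T)/τ with T_ss = T_amb + Q̇/UA = 21.3 + 467/8.06 = 79.240 °C, τ = M c_p/UA = 693·2.92/8.06 = 251.06 s.
This is linear first-order; T(t) = T_ss + (T₀ − T_ss) e^(−t/τ).
T(455) = 79.240 + (-16.040)·0.16328 = 76.621 °C.

76.6 °C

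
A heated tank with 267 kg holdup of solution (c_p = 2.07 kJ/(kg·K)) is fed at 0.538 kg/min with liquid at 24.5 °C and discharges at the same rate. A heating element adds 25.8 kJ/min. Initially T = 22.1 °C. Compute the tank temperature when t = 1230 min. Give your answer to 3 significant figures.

M c_p dT/dt = ṁ c_p (T_in − T) + Q̇.
Rearrange: dT/dt = (T_ss − T)/τ with τ = M/ṁ = 496.28 min and T_ss = T_in + Q̇/(ṁ c_p) = 47.667 °C.
Integrating: T(t) = T_ss + (T₀ − T_ss) e^(−t/τ).
T(1230) = 47.667 + (-25.567)·e^(−1230/496.28) = 47.667 + (-25.567)·0.083875 = 45.522 °C.

45.5 °C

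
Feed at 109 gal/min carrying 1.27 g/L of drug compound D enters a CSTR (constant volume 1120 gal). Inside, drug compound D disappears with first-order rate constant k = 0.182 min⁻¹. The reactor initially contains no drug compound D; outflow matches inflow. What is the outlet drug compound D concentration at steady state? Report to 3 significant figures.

0.442 g/L

Species balance: V dC/dt = Q C_in − Q C − k V C.
Steady state (dC/dt = 0): C_ss = Q C_in/(Q + kV) = C_in/(1 + kV/Q).
C_ss = 109·1.27/(109 + 0.182·1120) = 138.43/312.84 = 0.44249 g/L.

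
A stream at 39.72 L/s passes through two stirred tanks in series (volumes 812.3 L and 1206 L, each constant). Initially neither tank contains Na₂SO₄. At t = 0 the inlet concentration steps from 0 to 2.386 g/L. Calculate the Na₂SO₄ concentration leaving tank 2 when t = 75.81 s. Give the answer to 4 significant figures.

1.905 g/L

Each tank obeys Vᵢ dCᵢ/dt = Q(Cᵢ₋₁ − Cᵢ), so τᵢ = Vᵢ/Q.
τ₁ = 812.3/39.72 = 20.4507 s; τ₂ = 1206/39.72 = 30.3625 s.
Solving the cascade with C₁(0)=C₂(0)=0 gives C₂(t) = C_in[1 − (τ₁ e^(−t/τ₁) − τ₂ e^(−t/τ₂))/(τ₁ − τ₂)].
At t = 75.81: e^(−t/τ₁) = 0.0245518, e^(−t/τ₂) = 0.0823459.
C₂ = 2.386·[1 − (20.4507·0.0245518 − 30.3625·0.0823459)/(-9.91188)] = 2.386·0.798411 = 1.90501 g/L.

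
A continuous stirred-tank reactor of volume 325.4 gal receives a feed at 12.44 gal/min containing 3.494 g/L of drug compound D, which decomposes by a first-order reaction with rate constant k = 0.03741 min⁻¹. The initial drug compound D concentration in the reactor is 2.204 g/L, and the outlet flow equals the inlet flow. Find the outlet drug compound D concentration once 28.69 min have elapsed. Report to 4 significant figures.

1.816 g/L

Species balance: V dC/dt = Q C_in − Q C − k V C.
This is linear with rate a = Q/V + k = 0.0756399 min⁻¹.
C_ss = Q C_in/(Q + kV) = 1.76594 g/L; C(t) = C_ss + (C₀ − C_ss) e^(−a t).
C(28.69) = 1.76594 + (0.438064)·e^(−0.0756399·28.69) = 1.76594 + (0.438064)·0.114165 = 1.81595 g/L.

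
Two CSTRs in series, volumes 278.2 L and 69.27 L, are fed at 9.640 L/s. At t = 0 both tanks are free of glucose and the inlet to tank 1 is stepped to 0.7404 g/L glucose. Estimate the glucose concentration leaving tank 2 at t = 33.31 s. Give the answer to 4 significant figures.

Time constants: τᵢ = Vᵢ/Q for each well-mixed tank.
τ₁ = 278.2/9.640 = 28.8589 s; τ₂ = 69.27/9.640 = 7.18568 s.
Tank 1: C₁ = C_in(1 − e^(−t/τ₁)). Tank 2 (τ₁ ≠ τ₂): C₂ = C_in[1 − (τ₁ e^(−t/τ₁) − τ₂ e^(−t/τ₂))/(τ₁ − τ₂)].
At t = 33.31: e^(−t/τ₁) = 0.315298, e^(−t/τ₂) = 0.00970023.
C₂ = 0.7404·[1 − (28.8589·0.315298 − 7.18568·0.00970023)/(21.6732)] = 0.7404·0.583382 = 0.431936 g/L.

0.4319 g/L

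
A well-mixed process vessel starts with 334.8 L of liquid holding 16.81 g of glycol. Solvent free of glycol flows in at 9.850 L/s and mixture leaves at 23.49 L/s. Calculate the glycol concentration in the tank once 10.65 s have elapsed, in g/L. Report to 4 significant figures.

0.03329 g/L

Total volume: dV/dt = Q_in − Q_out = -13.6400 L/s, so V(t) = 334.8 − 13.6400 t and V(10.65) = 189.534 L.
Solute balance: dm/dt = 0 − Q_out C = −Q_out m/V(t).
Separate: dm/m = −Q_out dt/V(t) ⇒ ln(m/m₀) = −(Q_out/(Q_in−Q_out)) ln(V/V₀).
m = m₀ (V₀/V)^(Q_out/(Q_in−Q_out)) = 16.81 × (334.8/189.534)^(-1.72214) = 6.31000 g.
C = m/V = 6.31000/189.534 = 0.0332922 g/L.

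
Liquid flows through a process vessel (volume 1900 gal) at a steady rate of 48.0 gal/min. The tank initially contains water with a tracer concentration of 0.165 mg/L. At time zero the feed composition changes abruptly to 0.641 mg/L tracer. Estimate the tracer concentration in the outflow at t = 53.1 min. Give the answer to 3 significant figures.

0.517 mg/L

Transient balance on the dissolved component: V dC/dt = Q(C_in − C).
Time constant τ = V/Q = 1900/48.0 = 39.583 min.
Integrating: C(t) = C_in + (C₀ − C_in) e^(−t/τ).
C(53.1) = 0.641 + (0.165 − 0.641)·e^(−53.1/39.583) = 0.641 + (-0.47600)·0.26146 = 0.51655 mg/L.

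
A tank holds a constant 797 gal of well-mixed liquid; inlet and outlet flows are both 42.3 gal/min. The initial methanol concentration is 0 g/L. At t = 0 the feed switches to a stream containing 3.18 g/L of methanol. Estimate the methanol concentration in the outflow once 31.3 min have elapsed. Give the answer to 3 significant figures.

Accumulation = in − out for the solute gives V dC/dt = Q(C_in − C).
So dC/dt = (C_in − C)/τ with τ = V/Q = 797/42.3 = 18.842 min.
This is linear first-order; C(t) = C_in + (C₀ − C_in) e^(−t/τ).
C(31.3) = 3.18 + (0 − 3.18)·e^(−31.3/18.842) = 3.18 + (-3.1800)·0.18991 = 2.5761 g/L.

2.58 g/L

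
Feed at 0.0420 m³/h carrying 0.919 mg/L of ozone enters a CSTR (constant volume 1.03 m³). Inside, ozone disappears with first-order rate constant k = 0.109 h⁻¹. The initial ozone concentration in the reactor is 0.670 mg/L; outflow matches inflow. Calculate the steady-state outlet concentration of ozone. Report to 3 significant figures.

0.250 mg/L

V dC/dt = Q(C_in − C) − k V C.
At steady state: 0 = Q C_in − (Q + kV) C_ss, so C_ss = Q C_in/(Q + kV).
C_ss = 0.0420·0.919/(0.0420 + 0.109·1.03) = 0.038598/0.15427 = 0.25020 mg/L.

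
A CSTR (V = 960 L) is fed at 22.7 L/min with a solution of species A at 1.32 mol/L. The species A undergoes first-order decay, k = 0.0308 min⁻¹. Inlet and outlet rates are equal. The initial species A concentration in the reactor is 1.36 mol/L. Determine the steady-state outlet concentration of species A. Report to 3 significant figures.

0.573 mol/L

Species balance: V dC/dt = Q C_in − Q C − k V C.
At steady state: 0 = Q C_in − (Q + kV) C_ss, so C_ss = Q C_in/(Q + kV).
C_ss = 22.7·1.32/(22.7 + 0.0308·960) = 29.964/52.268 = 0.57328 mol/L.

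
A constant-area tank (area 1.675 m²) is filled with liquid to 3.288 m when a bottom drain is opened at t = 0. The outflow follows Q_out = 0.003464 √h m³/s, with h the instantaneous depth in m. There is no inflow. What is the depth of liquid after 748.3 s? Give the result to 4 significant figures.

1.081 m

Unsteady balance on liquid volume: A dh/dt = −0.003464 √h.
This is separable: 2 d(√h)/dt = −0.003464/A, so √h = √h₀ − (0.003464/(2A)) t.
√h = √3.288 − 0.003464·748.3/(2·1.675) = 1.81328 − 0.773765 = 1.03952.
h = 1.03952² = 1.08060 m.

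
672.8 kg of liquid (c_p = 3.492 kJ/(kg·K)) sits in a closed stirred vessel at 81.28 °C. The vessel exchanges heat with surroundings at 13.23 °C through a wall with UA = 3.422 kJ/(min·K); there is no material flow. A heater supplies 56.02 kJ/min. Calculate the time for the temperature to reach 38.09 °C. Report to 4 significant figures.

Lumped-capacitance energy balance: M c_p dT/dt = UA(T_amb − T) + Q̇.
τ = M c_p/UA = 686.563 min; T_ss = T_amb + Q̇/UA = 13.23 + 56.02/3.422 = 29.6005 °C.
T(t) = T_ss + (T₀ − T_ss)e^(−t/τ); set T = 38.09:
t = −τ ln[(T − T_ss)/(T₀ − T_ss)] = −686.563 · ln(0.164271) = 1240.09 min.

1240 min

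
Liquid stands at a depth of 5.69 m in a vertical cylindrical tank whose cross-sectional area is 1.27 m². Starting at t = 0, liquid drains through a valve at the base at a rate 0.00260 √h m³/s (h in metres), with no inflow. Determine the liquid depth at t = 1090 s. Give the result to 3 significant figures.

1.61 m

With no inflow, A dh/dt = −0.00260 √h.
∫ h^(−1/2) dh = −(0.00260/A) ∫ dt, giving 2√h = 2√h₀ − (0.00260/A) t.
√h = √5.69 − 0.00260·1090/(2·1.27) = 2.3854 − 1.1157 = 1.2696.
h = 1.2696² = 1.6119 m.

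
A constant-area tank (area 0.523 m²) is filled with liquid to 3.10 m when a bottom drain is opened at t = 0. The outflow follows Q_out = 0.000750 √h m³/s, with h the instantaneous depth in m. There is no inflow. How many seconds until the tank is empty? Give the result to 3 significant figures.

2460 s

Accumulation of liquid (constant cross-section A): A dh/dt = −0.000750 √h.
This is separable: 2 d(√h)/dt = −0.000750/A, so √h = √h₀ − (0.000750/(2A)) t.
Set h = 0: 2√h₀ = (0.000750/A) t_empty ⇒ t_empty = 2A√h₀/0.000750.
t_empty = 2·0.523·√3.10/0.000750 = 1.0460·1.7607/0.000750 = 2455.6 s.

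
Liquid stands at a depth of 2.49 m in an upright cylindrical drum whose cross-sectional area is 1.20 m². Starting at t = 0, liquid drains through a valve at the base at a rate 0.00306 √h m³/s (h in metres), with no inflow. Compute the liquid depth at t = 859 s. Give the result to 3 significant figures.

0.233 m

With no inflow, A dh/dt = −0.00306 √h.
∫ h^(−1/2) dh = −(0.00306/A) ∫ dt, giving 2√h = 2√h₀ − (0.00306/A) t.
√h = √2.49 − 0.00306·859/(2·1.20) = 1.5780 − 1.0952 = 0.48275.
h = 0.48275² = 0.23305 m.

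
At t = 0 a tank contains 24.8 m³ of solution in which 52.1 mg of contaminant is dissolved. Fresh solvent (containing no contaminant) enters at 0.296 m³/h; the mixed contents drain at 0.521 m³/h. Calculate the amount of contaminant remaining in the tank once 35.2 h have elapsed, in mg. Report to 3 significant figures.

Let m(t) be the amount of contaminant. Volume: V(t) = V₀ + (Q_in − Q_out) t = 24.8 − 0.22500 t; V(35.2) = 16.880 m³.
Solute balance: dm/dt = 0 − Q_out C = −Q_out m/V(t).
dm/m = −Q_out dt/(V₀ − 0.22500 t); integrating gives ln(m/m₀) = −(Q_out/(Q_in−Q_out)) ln(V/V₀).
m = m₀ (V₀/V)^(Q_out/(Q_in−Q_out)) = 52.1 × (24.8/16.880)^(-2.3156) = 21.377 mg.

21.4 mg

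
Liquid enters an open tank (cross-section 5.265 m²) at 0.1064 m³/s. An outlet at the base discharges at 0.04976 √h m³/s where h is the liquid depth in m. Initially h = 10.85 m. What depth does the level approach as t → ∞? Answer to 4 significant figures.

Level balance: A dh/dt = 0.1064 − 0.04976 √h. Setting dh/dt = 0:
Q_in = 0.04976 √h_ss ⇒ √h_ss = 0.1064/0.04976 = 2.13826.
h_ss = 2.13826² = 4.57217 m. (Since h₀ = 10.85 m > h_ss, the level will fall toward this value.)

4.572 m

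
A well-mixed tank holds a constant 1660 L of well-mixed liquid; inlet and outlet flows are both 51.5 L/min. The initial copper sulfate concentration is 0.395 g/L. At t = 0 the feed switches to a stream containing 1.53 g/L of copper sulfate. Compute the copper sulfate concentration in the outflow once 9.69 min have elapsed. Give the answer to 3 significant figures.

0.690 g/L

Unsteady species balance (constant V, well mixed): V dC/dt = Q(C_in − C).
So dC/dt = (C_in − C)/τ with τ = V/Q = 1660/51.5 = 32.233 min.
Solution: C(t) = C_in + (C₀ − C_in) e^(−t/τ).
C(9.69) = 1.53 + (0.395 − 1.53)·e^(−9.69/32.233) = 1.53 + (-1.1350)·0.74036 = 0.68970 g/L.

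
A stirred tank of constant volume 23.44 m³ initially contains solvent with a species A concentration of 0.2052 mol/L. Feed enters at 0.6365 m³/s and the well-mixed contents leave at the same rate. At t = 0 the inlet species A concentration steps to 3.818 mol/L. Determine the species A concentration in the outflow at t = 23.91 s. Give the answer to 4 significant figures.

1.931 mol/L

Mass balance on the solute (V constant): V dC/dt = Q(C_in − C).
So dC/dt = (C_in − C)/τ with τ = V/Q = 23.44/0.6365 = 36.8264 s.
Integrating: C(t) = C_in + (C₀ − C_in) e^(−t/τ).
C(23.91) = 3.818 + (0.2052 − 3.818)·e^(−23.91/36.8264) = 3.818 + (-3.61280)·0.522431 = 1.93056 mol/L.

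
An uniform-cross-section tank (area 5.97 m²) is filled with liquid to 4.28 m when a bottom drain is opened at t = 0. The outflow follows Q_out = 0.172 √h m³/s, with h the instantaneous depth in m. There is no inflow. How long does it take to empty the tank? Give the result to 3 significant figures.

Accumulation of liquid (constant cross-section A): A dh/dt = −0.172 √h.
∫ h^(−1/2) dh = −(0.172/A) ∫ dt, giving 2√h = 2√h₀ − (0.172/A) t.
Tank is empty when √h = 0: t_empty = 2A√h₀/0.172.
t_empty = 2·5.97·√4.28/0.172 = 11.940·2.0688/0.172 = 143.61 s.

144 s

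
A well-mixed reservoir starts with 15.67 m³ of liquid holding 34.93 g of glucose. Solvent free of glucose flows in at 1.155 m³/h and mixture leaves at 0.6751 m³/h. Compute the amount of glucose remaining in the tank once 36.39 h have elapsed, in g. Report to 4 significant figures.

Let m(t) be the amount of glucose. Volume: V(t) = V₀ + (Q_in − Q_out) t = 15.67 + 0.479900 t; V(36.39) = 33.1336 m³.
Species balance (pure solvent in): dm/dt = −Q_out · m/V(t).
dm/m = −Q_out dt/(V₀ + 0.479900 t); integrating gives ln(m/m₀) = −(Q_out/(Q_in−Q_out)) ln(V/V₀).
m = m₀ (V₀/V)^(Q_out/(Q_in−Q_out)) = 34.93 × (15.67/33.1336)^(1.40675) = 12.1822 g.

12.18 g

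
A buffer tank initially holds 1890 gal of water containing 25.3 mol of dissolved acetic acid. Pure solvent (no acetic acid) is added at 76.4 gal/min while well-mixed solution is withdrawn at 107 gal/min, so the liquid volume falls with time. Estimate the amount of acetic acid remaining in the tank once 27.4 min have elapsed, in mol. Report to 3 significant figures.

Total volume: dV/dt = Q_in − Q_out = -30.600 gal/min, so V(t) = 1890 − 30.600 t and V(27.4) = 1051.6 gal.
Solute balance: dm/dt = 0 − Q_out C = −Q_out m/V(t).
dm/m = −Q_out dt/(V₀ − 30.600 t); integrating gives ln(m/m₀) = −(Q_out/(Q_in−Q_out)) ln(V/V₀).
m = m₀ (V₀/V)^(Q_out/(Q_in−Q_out)) = 25.3 × (1890/1051.6)^(-3.4967) = 3.2565 mol.

3.26 mol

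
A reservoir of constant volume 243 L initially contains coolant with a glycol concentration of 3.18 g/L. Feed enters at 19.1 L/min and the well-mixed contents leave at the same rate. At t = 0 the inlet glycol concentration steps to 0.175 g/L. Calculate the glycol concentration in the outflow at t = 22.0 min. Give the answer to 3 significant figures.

Transient balance on the dissolved component: V dC/dt = Q(C_in − C).
Rewrite as dC/dt + C/τ = C_in/τ, τ = V/Q = 12.723 min.
Solution: C(t) = C_in + (C₀ − C_in) e^(−t/τ).
C(22.0) = 0.175 + (3.18 − 0.175)·e^(−22.0/12.723) = 0.175 + (3.0050)·0.17742 = 0.70816 g/L.

0.708 g/L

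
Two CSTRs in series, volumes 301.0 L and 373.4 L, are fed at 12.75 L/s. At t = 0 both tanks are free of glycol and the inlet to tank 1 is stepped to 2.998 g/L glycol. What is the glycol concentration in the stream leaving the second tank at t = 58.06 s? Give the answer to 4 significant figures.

Species balance on tank i: dCᵢ/dt = (Cᵢ₋₁ − Cᵢ)/τᵢ with τᵢ = Vᵢ/Q.
τ₁ = 301.0/12.75 = 23.6078 s; τ₂ = 373.4/12.75 = 29.2863 s.
Solving the cascade with C₁(0)=C₂(0)=0 gives C₂(t) = C_in[1 − (τ₁ e^(−t/τ₁) − τ₂ e^(−t/τ₂))/(τ₁ − τ₂)].
At t = 58.06: e^(−t/τ₁) = 0.0854903, e^(−t/τ₂) = 0.137725.
C₂ = 2.998·[1 − (23.6078·0.0854903 − 29.2863·0.137725)/(-5.67843)] = 2.998·0.645113 = 1.93405 g/L.

1.934 g/L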